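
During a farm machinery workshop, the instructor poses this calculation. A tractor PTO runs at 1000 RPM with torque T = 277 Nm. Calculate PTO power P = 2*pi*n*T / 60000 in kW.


P = 2*pi*n*T / 60000
  = 2*pi * 1000 * 277 / 60000
  = 1740442.33 / 60000
  = 29.01 kW


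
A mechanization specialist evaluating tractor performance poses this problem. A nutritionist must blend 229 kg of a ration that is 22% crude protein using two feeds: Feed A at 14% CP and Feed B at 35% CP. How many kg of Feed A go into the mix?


parts_A = CP_b - target = 35 - 22 = 13
parts_B = target - CP_a = 22 - 14 = 8
total_parts = 13 + 8 = 21
Feed A = 229 * 13 / 21 = 141.76 kg
Feed B = 229 * 8 / 21 = 87.24 kg

141.76 kg


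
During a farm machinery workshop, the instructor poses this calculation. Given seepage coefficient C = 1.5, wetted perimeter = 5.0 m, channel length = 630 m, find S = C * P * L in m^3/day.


S = C * P * L
  = 1.5 * 5.0 * 630
  = 4725 m^3/day


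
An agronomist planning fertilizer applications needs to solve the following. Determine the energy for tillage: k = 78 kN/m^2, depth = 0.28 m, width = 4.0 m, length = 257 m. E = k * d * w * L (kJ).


E = k * d * w * L
  = 78 * 0.28 * 4.0 * 257
  = 22451.52 kJ


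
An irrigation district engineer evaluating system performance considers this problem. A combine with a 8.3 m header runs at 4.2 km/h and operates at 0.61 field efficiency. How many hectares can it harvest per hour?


C = w * v * eta_f / 10
  = 8.3 * 4.2 * 0.61 / 10
  = 21.26 / 10
  = 2.13 ha/h


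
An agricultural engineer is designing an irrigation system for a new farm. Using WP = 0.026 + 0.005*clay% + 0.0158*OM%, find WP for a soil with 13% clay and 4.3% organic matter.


WP = 0.026 + 0.005*13 + 0.0158*4.3
   = 0.026 + 0.0650 + 0.0679
   = 0.1589


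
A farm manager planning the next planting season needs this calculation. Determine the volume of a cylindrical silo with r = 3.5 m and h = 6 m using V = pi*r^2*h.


V = pi * r^2 * h
  = pi * 3.5^2 * 6
  = pi * 12.25 * 6
  = 230.91 m^3


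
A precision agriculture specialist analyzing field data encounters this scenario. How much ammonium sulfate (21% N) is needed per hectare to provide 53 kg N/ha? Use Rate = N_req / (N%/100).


Rate = N_required / (N_content / 100)
     = 53 / (21 / 100)
     = 53 / 0.21
     = 252.38 kg/ha


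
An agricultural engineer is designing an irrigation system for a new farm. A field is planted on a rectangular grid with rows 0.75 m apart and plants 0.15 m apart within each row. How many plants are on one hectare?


D = 10000 / (row_sp * plant_sp)
  = 10000 / (0.75 * 0.15)
  = 10000 / 0.1125
  = 88888.89 plants/ha


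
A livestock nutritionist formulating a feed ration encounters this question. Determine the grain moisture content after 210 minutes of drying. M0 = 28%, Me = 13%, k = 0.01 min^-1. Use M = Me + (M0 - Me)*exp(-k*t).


M = Me + (M0 - Me) * e^(-k*t)
  = 13 + (28 - 13) * e^(-0.01*210)
  = 13 + 15 * e^(-2.100)
  = 13 + 15 * 0.12246
  = 13 + 1.8368
  = 14.84%


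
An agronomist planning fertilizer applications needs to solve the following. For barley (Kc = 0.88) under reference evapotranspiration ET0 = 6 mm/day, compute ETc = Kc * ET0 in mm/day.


ETc = Kc * ET0
    = 0.88 * 6
    = 5.28 mm/day


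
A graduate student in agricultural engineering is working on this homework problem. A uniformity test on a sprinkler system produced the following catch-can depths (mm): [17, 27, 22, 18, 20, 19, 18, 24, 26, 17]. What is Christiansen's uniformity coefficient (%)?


xbar = 208 / 10 = 20.800
sum|xi - xbar| = 31.600
CU = 100 * (1 - 31.600 / (10 * 20.800))
   = 100 * (1 - 0.1519)
   = 84.81%


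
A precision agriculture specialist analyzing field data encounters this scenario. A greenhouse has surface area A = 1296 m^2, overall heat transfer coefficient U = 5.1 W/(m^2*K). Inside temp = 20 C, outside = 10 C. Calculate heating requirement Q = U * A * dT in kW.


dT = 20 - (10) = 10 K
Q = U * A * dT
  = 5.1 * 1296 * 10
  = 66096 W = 66.10 kW


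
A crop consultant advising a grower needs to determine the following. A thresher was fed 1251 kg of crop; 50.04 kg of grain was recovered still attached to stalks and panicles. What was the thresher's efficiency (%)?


eta = (total - unthreshed) / total * 100
    = (1251 - 50.04) / 1251 * 100
    = 1200.96 / 1251 * 100
    = 96%


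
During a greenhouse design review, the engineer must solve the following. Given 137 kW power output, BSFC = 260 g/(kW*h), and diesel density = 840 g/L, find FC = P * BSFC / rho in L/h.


FC = P * BSFC / rho_fuel
   = 137 * 260 / 840
   = 35620 / 840
   = 42.40 L/h


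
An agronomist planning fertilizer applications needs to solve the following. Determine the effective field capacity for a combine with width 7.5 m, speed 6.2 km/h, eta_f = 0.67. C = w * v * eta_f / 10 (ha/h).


C = w * v * eta_f / 10
  = 7.5 * 6.2 * 0.67 / 10
  = 31.16 / 10
  = 3.12 ha/h


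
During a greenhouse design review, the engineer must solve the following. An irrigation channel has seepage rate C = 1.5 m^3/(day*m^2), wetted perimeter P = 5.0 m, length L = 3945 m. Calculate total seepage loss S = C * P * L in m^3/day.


S = C * P * L
  = 1.5 * 5.0 * 3945
  = 29587.50 m^3/day


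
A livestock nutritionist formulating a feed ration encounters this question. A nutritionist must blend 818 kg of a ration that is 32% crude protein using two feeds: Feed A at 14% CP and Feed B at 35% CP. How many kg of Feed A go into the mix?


parts_A = CP_b - target = 35 - 32 = 3
parts_B = target - CP_a = 32 - 14 = 18
total_parts = 3 + 18 = 21
Feed A = 818 * 3 / 21 = 116.86 kg
Feed B = 818 * 18 / 21 = 701.14 kg

116.86 kg


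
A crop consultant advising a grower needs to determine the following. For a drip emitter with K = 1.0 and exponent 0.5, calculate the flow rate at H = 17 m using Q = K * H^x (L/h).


Q = K * H^x
  = 1.0 * 17^0.5
  = 1.0 * 4.1231
  = 4.12 L/h


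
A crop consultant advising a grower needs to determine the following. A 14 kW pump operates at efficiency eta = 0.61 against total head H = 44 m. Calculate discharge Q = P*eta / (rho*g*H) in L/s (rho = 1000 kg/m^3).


Q = (P * 1000 * eta) / (rho * g * H)
  = (14 * 1000 * 0.61) / (1000 * 9.81 * 44)
  = 8540 / 431640
  = 0.01979 m^3/s = 19.79 L/s


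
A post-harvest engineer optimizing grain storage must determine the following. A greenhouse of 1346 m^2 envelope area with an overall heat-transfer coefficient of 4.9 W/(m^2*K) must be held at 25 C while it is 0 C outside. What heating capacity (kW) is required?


dT = 25 - (0) = 25 K
Q = U * A * dT
  = 4.9 * 1346 * 25
  = 164885 W = 164.89 kW


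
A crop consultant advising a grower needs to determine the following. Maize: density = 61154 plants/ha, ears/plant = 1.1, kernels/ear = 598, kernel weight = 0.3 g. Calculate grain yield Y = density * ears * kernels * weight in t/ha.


Y = density * ears * kernels * kw
  = 61154 * 1.1 * 598 * 0.3 g/ha
  = 12068130.36 g/ha
  = 12068.13 kg/ha = 12.07 t/ha


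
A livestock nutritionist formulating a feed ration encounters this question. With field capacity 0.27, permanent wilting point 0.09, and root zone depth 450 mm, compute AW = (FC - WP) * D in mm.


AW = (FC - WP) * D
   = (0.27 - 0.09) * 450
   = 0.18 * 450
   = 81 mm


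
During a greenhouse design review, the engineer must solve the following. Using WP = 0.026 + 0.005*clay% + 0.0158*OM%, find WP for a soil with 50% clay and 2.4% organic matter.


WP = 0.026 + 0.005*50 + 0.0158*2.4
   = 0.026 + 0.2500 + 0.0379
   = 0.3139


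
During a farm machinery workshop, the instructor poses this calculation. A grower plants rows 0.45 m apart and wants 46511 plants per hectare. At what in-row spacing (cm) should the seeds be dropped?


spacing = 10000 / (row_sp * density)
        = 10000 / (0.45 * 46511)
        = 10000 / 20929.95
        = 0.47778 m = 47.78 cm


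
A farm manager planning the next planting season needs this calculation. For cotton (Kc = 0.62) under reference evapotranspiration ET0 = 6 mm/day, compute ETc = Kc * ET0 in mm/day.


ETc = Kc * ET0
    = 0.62 * 6
    = 3.72 mm/day


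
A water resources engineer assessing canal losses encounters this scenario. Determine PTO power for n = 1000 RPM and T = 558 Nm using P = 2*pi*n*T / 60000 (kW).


P = 2*pi*n*T / 60000
  = 2*pi * 1000 * 558 / 60000
  = 3506017.40 / 60000
  = 58.43 kW


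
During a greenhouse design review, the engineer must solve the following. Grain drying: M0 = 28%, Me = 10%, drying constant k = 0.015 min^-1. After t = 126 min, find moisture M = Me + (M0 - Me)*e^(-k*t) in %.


M = Me + (M0 - Me) * e^(-k*t)
  = 10 + (28 - 10) * e^(-0.015*126)
  = 10 + 18 * e^(-1.890)
  = 10 + 18 * 0.15107
  = 10 + 2.7193
  = 12.72%


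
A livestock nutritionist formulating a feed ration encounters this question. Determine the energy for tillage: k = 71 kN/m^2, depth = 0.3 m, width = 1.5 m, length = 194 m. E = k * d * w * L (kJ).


E = k * d * w * L
  = 71 * 0.3 * 1.5 * 194
  = 6198.30 kJ


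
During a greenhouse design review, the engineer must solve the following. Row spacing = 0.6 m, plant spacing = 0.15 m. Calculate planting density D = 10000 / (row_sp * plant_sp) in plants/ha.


D = 10000 / (row_sp * plant_sp)
  = 10000 / (0.6 * 0.15)
  = 10000 / 0.0900
  = 111111.11 plants/ha


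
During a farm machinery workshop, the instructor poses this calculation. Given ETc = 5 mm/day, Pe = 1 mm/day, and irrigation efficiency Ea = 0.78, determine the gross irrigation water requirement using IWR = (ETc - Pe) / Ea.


IWR = (ETc - Pe) / Ea
    = (5 - 1) / 0.78
    = 4 / 0.78
    = 5.13 mm/day


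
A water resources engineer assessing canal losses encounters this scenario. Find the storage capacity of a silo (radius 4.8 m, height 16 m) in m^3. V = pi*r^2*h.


V = pi * r^2 * h
  = pi * 4.8^2 * 16
  = pi * 23.04 * 16
  = 1158.12 m^3


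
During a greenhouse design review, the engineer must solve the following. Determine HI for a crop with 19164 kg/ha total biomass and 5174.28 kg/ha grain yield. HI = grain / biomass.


HI = grain_yield / biomass
   = 5174.28 / 19164
   = 0.27


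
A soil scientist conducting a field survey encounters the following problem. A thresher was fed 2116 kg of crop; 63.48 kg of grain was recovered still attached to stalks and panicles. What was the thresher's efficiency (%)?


eta = (total - unthreshed) / total * 100
    = (2116 - 63.48) / 2116 * 100
    = 2052.52 / 2116 * 100
    = 97%


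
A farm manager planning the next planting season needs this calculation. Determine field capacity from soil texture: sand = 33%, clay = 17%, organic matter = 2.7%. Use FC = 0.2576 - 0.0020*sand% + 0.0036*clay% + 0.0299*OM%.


FC = 0.2576 - 0.0020*33 + 0.0036*17 + 0.0299*2.7
   = 0.2576 - 0.0660 + 0.0612 + 0.0807
   = 0.3335


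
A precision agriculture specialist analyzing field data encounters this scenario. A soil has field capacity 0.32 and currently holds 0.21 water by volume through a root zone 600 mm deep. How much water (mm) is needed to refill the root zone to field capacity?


SMD = (FC - theta) * D
    = (0.32 - 0.21) * 600
    = 0.110 * 600
    = 66 mm


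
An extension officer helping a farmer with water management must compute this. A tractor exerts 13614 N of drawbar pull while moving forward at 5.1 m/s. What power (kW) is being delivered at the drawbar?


P = F * v / 1000
  = 13614 * 5.1 / 1000
  = 69431.40 / 1000
  = 69.43 kW


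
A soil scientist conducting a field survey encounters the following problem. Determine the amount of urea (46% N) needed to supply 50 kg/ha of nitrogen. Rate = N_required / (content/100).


Rate = N_required / (N_content / 100)
     = 50 / (46 / 100)
     = 50 / 0.46
     = 108.70 kg/ha


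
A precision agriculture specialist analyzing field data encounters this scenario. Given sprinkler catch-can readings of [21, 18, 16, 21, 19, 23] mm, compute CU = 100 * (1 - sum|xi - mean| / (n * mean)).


xbar = 118 / 6 = 19.667
sum|xi - xbar| = 12
CU = 100 * (1 - 12 / (6 * 19.667))
   = 100 * (1 - 0.1017)
   = 89.83%


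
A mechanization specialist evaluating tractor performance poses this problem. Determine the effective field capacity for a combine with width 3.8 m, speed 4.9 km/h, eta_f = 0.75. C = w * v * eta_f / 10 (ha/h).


C = w * v * eta_f / 10
  = 3.8 * 4.9 * 0.75 / 10
  = 13.97 / 10
  = 1.40 ha/h


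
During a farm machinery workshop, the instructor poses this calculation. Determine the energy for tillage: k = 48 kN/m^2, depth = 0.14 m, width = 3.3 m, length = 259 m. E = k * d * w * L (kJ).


E = k * d * w * L
  = 48 * 0.14 * 3.3 * 259
  = 5743.58 kJ


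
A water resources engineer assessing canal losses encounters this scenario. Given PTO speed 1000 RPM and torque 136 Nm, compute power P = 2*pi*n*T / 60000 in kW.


P = 2*pi*n*T / 60000
  = 2*pi * 1000 * 136 / 60000
  = 854513.20 / 60000
  = 14.24 kW


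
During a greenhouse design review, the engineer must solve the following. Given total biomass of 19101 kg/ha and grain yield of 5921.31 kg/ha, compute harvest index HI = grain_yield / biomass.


HI = grain_yield / biomass
   = 5921.31 / 19101
   = 0.31


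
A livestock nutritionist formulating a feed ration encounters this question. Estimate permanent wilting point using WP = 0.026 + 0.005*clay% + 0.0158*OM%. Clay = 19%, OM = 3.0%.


WP = 0.026 + 0.005*19 + 0.0158*3.0
   = 0.026 + 0.0950 + 0.0474
   = 0.1684


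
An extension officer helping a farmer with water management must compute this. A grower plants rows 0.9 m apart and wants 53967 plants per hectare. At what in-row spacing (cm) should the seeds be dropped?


spacing = 10000 / (row_sp * density)
        = 10000 / (0.9 * 53967)
        = 10000 / 48570.30
        = 0.20589 m = 20.59 cm


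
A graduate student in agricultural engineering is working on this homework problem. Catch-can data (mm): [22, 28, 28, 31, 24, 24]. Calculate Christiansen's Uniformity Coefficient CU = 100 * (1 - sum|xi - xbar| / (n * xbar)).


xbar = 157 / 6 = 26.167
sum|xi - xbar| = 17
CU = 100 * (1 - 17 / (6 * 26.167))
   = 100 * (1 - 0.1083)
   = 89.17%


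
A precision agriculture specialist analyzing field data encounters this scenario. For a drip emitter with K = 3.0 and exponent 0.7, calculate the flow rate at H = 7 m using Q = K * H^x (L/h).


Q = K * H^x
  = 3.0 * 7^0.7
  = 3.0 * 3.9045
  = 11.71 L/h


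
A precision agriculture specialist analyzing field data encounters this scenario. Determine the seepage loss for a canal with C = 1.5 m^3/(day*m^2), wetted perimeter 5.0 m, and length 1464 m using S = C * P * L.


S = C * P * L
  = 1.5 * 5.0 * 1464
  = 10980 m^3/day


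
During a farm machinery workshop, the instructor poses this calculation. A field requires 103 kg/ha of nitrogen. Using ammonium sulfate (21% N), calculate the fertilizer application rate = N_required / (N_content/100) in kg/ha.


Rate = N_required / (N_content / 100)
     = 103 / (21 / 100)
     = 103 / 0.21
     = 490.48 kg/ha


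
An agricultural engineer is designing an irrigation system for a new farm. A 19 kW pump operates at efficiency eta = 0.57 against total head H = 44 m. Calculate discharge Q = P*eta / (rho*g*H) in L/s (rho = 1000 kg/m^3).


Q = (P * 1000 * eta) / (rho * g * H)
  = (19 * 1000 * 0.57) / (1000 * 9.81 * 44)
  = 10830 / 431640
  = 0.02509 m^3/s = 25.09 L/s


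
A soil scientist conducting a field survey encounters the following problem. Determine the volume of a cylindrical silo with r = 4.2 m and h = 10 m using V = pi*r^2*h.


V = pi * r^2 * h
  = pi * 4.2^2 * 10
  = pi * 17.64 * 10
  = 554.18 m^3


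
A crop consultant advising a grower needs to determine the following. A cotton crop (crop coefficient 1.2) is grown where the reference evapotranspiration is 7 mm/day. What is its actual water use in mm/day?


ETc = Kc * ET0
    = 1.2 * 7
    = 8.40 mm/day


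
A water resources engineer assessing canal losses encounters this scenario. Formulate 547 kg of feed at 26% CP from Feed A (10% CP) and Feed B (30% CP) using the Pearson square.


parts_A = CP_b - target = 30 - 26 = 4
parts_B = target - CP_a = 26 - 10 = 16
total_parts = 4 + 16 = 20
Feed A = 547 * 4 / 20 = 109.40 kg
Feed B = 547 * 16 / 20 = 437.60 kg

109.40 kg


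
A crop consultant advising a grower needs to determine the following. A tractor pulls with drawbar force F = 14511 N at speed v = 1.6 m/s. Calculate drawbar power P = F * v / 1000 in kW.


P = F * v / 1000
  = 14511 * 1.6 / 1000
  = 23217.60 / 1000
  = 23.22 kW


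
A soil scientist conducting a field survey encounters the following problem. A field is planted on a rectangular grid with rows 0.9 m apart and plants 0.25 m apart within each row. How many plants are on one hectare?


D = 10000 / (row_sp * plant_sp)
  = 10000 / (0.9 * 0.25)
  = 10000 / 0.2250
  = 44444.44 plants/ha


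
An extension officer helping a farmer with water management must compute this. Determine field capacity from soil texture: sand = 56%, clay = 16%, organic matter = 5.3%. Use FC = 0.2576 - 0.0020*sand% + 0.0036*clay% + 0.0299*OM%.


FC = 0.2576 - 0.0020*56 + 0.0036*16 + 0.0299*5.3
   = 0.2576 - 0.1120 + 0.0576 + 0.1585
   = 0.3617


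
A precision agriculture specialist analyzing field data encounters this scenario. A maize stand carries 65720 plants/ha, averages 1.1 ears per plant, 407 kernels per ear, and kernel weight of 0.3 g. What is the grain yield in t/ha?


Y = density * ears * kernels * kw
  = 65720 * 1.1 * 407 * 0.3 g/ha
  = 8826853.20 g/ha
  = 8826.85 kg/ha = 8.83 t/ha


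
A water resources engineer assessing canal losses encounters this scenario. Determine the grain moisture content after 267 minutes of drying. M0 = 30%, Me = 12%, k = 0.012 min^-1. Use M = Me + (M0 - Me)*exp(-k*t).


M = Me + (M0 - Me) * e^(-k*t)
  = 12 + (30 - 12) * e^(-0.012*267)
  = 12 + 18 * e^(-3.204)
  = 12 + 18 * 0.04060
  = 12 + 0.7308
  = 12.73%


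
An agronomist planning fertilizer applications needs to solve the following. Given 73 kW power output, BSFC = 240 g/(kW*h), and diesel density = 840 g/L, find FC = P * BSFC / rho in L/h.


FC = P * BSFC / rho_fuel
   = 73 * 240 / 840
   = 17520 / 840
   = 20.86 L/h


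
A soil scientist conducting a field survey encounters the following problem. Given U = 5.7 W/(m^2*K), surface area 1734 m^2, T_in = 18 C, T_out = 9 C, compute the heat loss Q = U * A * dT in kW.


dT = 18 - (9) = 9 K
Q = U * A * dT
  = 5.7 * 1734 * 9
  = 88954.20 W = 88.95 kW


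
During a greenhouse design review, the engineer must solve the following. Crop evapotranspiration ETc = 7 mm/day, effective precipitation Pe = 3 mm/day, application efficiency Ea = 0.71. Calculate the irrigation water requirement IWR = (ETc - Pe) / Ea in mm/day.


IWR = (ETc - Pe) / Ea
    = (7 - 3) / 0.71
    = 4 / 0.71
    = 5.63 mm/day


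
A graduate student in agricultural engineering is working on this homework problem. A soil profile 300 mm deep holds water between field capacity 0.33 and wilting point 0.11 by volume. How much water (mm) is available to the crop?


AW = (FC - WP) * D
   = (0.33 - 0.11) * 300
   = 0.22 * 300
   = 66 mm


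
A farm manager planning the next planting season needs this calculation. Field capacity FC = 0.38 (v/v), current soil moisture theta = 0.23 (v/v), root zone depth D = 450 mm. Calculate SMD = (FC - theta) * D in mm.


SMD = (FC - theta) * D
    = (0.38 - 0.23) * 450
    = 0.150 * 450
    = 67.50 mm


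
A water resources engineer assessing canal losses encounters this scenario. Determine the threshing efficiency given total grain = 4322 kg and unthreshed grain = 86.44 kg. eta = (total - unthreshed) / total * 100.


eta = (total - unthreshed) / total * 100
    = (4322 - 86.44) / 4322 * 100
    = 4235.56 / 4322 * 100
    = 98%


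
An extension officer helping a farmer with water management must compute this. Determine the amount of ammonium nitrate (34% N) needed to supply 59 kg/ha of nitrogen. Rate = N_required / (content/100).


Rate = N_required / (N_content / 100)
     = 59 / (34 / 100)
     = 59 / 0.34
     = 173.53 kg/ha


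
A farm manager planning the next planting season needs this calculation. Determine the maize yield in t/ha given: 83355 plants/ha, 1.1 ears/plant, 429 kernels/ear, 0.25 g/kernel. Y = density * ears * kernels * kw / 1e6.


Y = density * ears * kernels * kw
  = 83355 * 1.1 * 429 * 0.25 g/ha
  = 9833806.13 g/ha
  = 9833.81 kg/ha = 9.83 t/ha


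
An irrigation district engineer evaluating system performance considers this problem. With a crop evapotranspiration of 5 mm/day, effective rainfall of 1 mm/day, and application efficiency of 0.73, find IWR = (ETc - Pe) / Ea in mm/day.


IWR = (ETc - Pe) / Ea
    = (5 - 1) / 0.73
    = 4 / 0.73
    = 5.48 mm/day


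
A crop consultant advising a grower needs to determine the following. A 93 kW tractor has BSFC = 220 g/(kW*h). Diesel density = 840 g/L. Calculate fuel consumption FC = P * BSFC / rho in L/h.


FC = P * BSFC / rho_fuel
   = 93 * 220 / 840
   = 20460 / 840
   = 24.36 L/h


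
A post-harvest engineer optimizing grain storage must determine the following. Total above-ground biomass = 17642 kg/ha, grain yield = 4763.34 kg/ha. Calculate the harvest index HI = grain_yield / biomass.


HI = grain_yield / biomass
   = 4763.34 / 17642
   = 0.27


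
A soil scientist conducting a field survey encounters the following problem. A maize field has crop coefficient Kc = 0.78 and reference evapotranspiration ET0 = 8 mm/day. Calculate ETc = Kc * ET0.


ETc = Kc * ET0
    = 0.78 * 8
    = 6.24 mm/day


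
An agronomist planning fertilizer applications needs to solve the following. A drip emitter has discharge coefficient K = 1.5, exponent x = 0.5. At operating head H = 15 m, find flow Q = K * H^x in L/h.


Q = K * H^x
  = 1.5 * 15^0.5
  = 1.5 * 3.8730
  = 5.81 L/h


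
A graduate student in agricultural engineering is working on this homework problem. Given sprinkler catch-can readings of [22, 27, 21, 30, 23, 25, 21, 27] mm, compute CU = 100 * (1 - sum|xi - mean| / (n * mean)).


xbar = 196 / 8 = 24.500
sum|xi - xbar| = 22
CU = 100 * (1 - 22 / (8 * 24.500))
   = 100 * (1 - 0.1122)
   = 88.78%


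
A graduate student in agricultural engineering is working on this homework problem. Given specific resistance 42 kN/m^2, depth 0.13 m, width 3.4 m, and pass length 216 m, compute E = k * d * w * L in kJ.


E = k * d * w * L
  = 42 * 0.13 * 3.4 * 216
  = 4009.82 kJ


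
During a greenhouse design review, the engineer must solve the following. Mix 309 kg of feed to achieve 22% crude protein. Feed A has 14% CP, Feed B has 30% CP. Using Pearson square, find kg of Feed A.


parts_A = CP_b - target = 30 - 22 = 8
parts_B = target - CP_a = 22 - 14 = 8
total_parts = 8 + 8 = 16
Feed A = 309 * 8 / 16 = 154.50 kg
Feed B = 309 * 8 / 16 = 154.50 kg


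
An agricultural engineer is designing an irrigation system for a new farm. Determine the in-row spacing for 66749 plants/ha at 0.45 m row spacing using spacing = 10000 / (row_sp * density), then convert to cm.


spacing = 10000 / (row_sp * density)
        = 10000 / (0.45 * 66749)
        = 10000 / 30037.05
        = 0.33292 m = 33.29 cm


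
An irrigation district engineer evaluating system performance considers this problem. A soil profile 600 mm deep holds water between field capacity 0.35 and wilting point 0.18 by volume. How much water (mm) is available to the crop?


AW = (FC - WP) * D
   = (0.35 - 0.18) * 600
   = 0.17 * 600
   = 102 mm


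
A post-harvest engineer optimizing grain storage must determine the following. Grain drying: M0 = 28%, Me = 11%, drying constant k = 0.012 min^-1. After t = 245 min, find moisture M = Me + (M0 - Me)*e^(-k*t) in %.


M = Me + (M0 - Me) * e^(-k*t)
  = 11 + (28 - 11) * e^(-0.012*245)
  = 11 + 17 * e^(-2.940)
  = 11 + 17 * 0.05287
  = 11 + 0.8987
  = 11.90%


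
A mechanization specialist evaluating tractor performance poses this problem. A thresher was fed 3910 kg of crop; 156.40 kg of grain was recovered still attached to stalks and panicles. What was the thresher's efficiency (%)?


eta = (total - unthreshed) / total * 100
    = (3910 - 156.40) / 3910 * 100
    = 3753.60 / 3910 * 100
    = 96%


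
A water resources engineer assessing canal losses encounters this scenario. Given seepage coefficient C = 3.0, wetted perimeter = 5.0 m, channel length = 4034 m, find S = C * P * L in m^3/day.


S = C * P * L
  = 3.0 * 5.0 * 4034
  = 60510 m^3/day


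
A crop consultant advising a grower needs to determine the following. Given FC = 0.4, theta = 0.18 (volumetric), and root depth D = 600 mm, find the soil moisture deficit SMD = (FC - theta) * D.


SMD = (FC - theta) * D
    = (0.4 - 0.18) * 600
    = 0.220 * 600
    = 132 mm


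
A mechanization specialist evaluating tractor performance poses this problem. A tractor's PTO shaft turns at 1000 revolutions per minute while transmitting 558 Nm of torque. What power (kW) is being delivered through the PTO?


P = 2*pi*n*T / 60000
  = 2*pi * 1000 * 558 / 60000
  = 3506017.40 / 60000
  = 58.43 kW


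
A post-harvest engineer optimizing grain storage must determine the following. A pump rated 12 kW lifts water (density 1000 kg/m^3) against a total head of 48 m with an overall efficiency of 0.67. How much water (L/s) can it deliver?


Q = (P * 1000 * eta) / (rho * g * H)
  = (12 * 1000 * 0.67) / (1000 * 9.81 * 48)
  = 8040 / 470880
  = 0.01707 m^3/s = 17.07 L/s


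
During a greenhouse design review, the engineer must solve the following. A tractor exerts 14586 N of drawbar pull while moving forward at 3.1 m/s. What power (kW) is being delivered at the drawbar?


P = F * v / 1000
  = 14586 * 3.1 / 1000
  = 45216.60 / 1000
  = 45.22 kW


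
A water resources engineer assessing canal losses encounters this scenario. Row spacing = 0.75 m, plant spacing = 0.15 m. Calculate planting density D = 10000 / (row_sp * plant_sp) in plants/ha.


D = 10000 / (row_sp * plant_sp)
  = 10000 / (0.75 * 0.15)
  = 10000 / 0.1125
  = 88888.89 plants/ha


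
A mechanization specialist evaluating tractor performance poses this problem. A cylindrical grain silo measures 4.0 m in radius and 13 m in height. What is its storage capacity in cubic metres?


V = pi * r^2 * h
  = pi * 4.0^2 * 13
  = pi * 16 * 13
  = 653.45 m^3


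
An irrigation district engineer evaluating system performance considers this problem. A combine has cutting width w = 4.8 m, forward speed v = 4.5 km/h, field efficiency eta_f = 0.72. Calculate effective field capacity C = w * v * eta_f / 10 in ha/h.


C = w * v * eta_f / 10
  = 4.8 * 4.5 * 0.72 / 10
  = 15.55 / 10
  = 1.56 ha/h


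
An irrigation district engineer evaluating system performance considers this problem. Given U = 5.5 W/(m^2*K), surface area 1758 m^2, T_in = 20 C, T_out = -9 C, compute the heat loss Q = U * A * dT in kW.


dT = 20 - (-9) = 29 K
Q = U * A * dT
  = 5.5 * 1758 * 29
  = 280401 W = 280.40 kW


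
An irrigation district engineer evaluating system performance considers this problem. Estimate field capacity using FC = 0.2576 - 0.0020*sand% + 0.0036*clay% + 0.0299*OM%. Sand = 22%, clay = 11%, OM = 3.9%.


FC = 0.2576 - 0.0020*22 + 0.0036*11 + 0.0299*3.9
   = 0.2576 - 0.0440 + 0.0396 + 0.1166
   = 0.3698


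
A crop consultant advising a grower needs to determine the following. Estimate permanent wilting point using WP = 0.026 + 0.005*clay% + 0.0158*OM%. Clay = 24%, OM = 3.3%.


WP = 0.026 + 0.005*24 + 0.0158*3.3
   = 0.026 + 0.1200 + 0.0521
   = 0.1981


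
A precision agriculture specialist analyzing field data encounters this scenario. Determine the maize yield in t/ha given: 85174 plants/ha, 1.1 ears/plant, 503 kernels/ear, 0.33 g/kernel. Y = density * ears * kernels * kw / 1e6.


Y = density * ears * kernels * kw
  = 85174 * 1.1 * 503 * 0.33 g/ha
  = 15551835.49 g/ha
  = 15551.84 kg/ha = 15.55 t/ha


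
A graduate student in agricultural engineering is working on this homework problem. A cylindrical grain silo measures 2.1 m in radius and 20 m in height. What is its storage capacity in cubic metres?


V = pi * r^2 * h
  = pi * 2.1^2 * 20
  = pi * 4.41 * 20
  = 277.09 m^3


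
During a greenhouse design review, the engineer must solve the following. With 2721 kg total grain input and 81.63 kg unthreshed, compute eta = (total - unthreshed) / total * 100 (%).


eta = (total - unthreshed) / total * 100
    = (2721 - 81.63) / 2721 * 100
    = 2639.37 / 2721 * 100
    = 97%


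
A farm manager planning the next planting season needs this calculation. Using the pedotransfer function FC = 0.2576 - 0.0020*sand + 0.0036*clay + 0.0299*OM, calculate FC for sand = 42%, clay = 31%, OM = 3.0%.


FC = 0.2576 - 0.0020*42 + 0.0036*31 + 0.0299*3.0
   = 0.2576 - 0.0840 + 0.1116 + 0.0897
   = 0.3749


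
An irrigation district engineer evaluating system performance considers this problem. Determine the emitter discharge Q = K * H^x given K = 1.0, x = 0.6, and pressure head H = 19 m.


Q = K * H^x
  = 1.0 * 19^0.6
  = 1.0 * 5.8513
  = 5.85 L/h


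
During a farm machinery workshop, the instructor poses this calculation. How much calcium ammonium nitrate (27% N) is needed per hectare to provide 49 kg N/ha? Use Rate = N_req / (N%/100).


Rate = N_required / (N_content / 100)
     = 49 / (27 / 100)
     = 49 / 0.27
     = 181.48 kg/ha


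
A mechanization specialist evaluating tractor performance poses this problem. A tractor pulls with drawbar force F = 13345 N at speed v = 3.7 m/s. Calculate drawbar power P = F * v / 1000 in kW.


P = F * v / 1000
  = 13345 * 3.7 / 1000
  = 49376.50 / 1000
  = 49.38 kW


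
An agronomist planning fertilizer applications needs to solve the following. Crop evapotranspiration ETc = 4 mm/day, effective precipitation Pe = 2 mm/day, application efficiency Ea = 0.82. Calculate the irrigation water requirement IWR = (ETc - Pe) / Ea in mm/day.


IWR = (ETc - Pe) / Ea
    = (4 - 2) / 0.82
    = 2 / 0.82
    = 2.44 mm/day


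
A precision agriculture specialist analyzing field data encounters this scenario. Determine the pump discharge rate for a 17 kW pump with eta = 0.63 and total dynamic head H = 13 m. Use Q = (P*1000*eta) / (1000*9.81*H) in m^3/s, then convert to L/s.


Q = (P * 1000 * eta) / (rho * g * H)
  = (17 * 1000 * 0.63) / (1000 * 9.81 * 13)
  = 10710 / 127530
  = 0.08398 m^3/s = 83.98 L/s


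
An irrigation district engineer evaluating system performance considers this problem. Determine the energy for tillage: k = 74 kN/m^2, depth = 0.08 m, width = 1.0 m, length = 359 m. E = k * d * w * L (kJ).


E = k * d * w * L
  = 74 * 0.08 * 1.0 * 359
  = 2125.28 kJ


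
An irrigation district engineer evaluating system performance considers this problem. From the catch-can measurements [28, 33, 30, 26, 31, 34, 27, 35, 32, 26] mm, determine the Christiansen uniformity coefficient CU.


xbar = 302 / 10 = 30.200
sum|xi - xbar| = 28
CU = 100 * (1 - 28 / (10 * 30.200))
   = 100 * (1 - 0.0927)
   = 90.73%


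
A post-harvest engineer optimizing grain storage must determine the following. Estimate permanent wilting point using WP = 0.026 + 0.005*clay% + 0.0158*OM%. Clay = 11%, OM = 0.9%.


WP = 0.026 + 0.005*11 + 0.0158*0.9
   = 0.026 + 0.0550 + 0.0142
   = 0.0952


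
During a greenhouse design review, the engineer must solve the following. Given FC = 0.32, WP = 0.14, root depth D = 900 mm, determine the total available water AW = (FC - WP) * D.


AW = (FC - WP) * D
   = (0.32 - 0.14) * 900
   = 0.18 * 900
   = 162 mm


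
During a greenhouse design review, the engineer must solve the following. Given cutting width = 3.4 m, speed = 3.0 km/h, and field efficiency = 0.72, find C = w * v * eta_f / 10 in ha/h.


C = w * v * eta_f / 10
  = 3.4 * 3.0 * 0.72 / 10
  = 7.34 / 10
  = 0.73 ha/h


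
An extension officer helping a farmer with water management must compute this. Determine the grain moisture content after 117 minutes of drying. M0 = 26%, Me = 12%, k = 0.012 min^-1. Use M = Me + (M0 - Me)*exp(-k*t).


M = Me + (M0 - Me) * e^(-k*t)
  = 12 + (26 - 12) * e^(-0.012*117)
  = 12 + 14 * e^(-1.404)
  = 12 + 14 * 0.24561
  = 12 + 3.4386
  = 15.44%


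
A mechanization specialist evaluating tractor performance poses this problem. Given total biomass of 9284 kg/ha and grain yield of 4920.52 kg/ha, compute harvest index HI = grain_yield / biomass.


HI = grain_yield / biomass
   = 4920.52 / 9284
   = 0.53


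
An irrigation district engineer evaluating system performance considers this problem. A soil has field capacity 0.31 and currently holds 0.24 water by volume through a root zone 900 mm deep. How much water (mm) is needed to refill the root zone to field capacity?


SMD = (FC - theta) * D
    = (0.31 - 0.24) * 900
    = 0.070 * 900
    = 63 mm


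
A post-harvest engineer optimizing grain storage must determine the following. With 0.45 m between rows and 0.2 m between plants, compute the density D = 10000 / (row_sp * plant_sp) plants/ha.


D = 10000 / (row_sp * plant_sp)
  = 10000 / (0.45 * 0.2)
  = 10000 / 0.0900
  = 111111.11 plants/ha


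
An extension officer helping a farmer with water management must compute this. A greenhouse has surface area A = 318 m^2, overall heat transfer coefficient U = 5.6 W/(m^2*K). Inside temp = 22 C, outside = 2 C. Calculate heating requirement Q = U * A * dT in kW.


dT = 22 - (2) = 20 K
Q = U * A * dT
  = 5.6 * 318 * 20
  = 35616 W = 35.62 kW


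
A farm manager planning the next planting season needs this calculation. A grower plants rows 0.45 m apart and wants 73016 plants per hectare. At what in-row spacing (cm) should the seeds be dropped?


spacing = 10000 / (row_sp * density)
        = 10000 / (0.45 * 73016)
        = 10000 / 32857.20
        = 0.30435 m = 30.43 cm


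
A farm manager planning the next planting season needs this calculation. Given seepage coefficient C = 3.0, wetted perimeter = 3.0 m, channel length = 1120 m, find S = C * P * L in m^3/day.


S = C * P * L
  = 3.0 * 3.0 * 1120
  = 10080 m^3/day


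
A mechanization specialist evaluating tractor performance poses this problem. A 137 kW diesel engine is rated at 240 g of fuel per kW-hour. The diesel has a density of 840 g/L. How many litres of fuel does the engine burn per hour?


FC = P * BSFC / rho_fuel
   = 137 * 240 / 840
   = 32880 / 840
   = 39.14 L/h


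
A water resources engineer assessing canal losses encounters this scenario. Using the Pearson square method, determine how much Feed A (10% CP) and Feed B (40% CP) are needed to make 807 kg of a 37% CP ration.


parts_A = CP_b - target = 40 - 37 = 3
parts_B = target - CP_a = 37 - 10 = 27
total_parts = 3 + 27 = 30
Feed A = 807 * 3 / 30 = 80.70 kg
Feed B = 807 * 27 / 30 = 726.30 kg

80.70 kg


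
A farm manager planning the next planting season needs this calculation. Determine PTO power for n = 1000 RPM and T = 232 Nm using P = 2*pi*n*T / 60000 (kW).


P = 2*pi*n*T / 60000
  = 2*pi * 1000 * 232 / 60000
  = 1457698.99 / 60000
  = 24.29 kW


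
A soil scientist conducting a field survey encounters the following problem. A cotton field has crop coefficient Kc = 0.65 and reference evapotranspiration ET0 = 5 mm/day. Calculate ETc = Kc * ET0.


ETc = Kc * ET0
    = 0.65 * 5
    = 3.25 mm/day


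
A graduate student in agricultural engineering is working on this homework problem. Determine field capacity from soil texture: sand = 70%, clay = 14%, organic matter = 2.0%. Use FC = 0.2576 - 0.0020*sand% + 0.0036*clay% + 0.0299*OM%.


FC = 0.2576 - 0.0020*70 + 0.0036*14 + 0.0299*2.0
   = 0.2576 - 0.1400 + 0.0504 + 0.0598
   = 0.2278


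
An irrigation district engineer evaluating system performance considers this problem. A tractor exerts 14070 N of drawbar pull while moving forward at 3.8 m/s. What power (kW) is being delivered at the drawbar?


P = F * v / 1000
  = 14070 * 3.8 / 1000
  = 53466 / 1000
  = 53.47 kW


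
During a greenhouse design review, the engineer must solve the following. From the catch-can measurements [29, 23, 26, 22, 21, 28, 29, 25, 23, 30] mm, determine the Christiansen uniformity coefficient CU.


xbar = 256 / 10 = 25.600
sum|xi - xbar| = 28
CU = 100 * (1 - 28 / (10 * 25.600))
   = 100 * (1 - 0.1094)
   = 89.06%


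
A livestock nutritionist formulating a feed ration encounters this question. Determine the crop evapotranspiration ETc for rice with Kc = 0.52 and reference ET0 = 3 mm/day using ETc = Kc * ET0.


ETc = Kc * ET0
    = 0.52 * 3
    = 1.56 mm/day


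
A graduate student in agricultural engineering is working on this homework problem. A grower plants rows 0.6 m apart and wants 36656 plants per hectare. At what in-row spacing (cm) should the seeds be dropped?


spacing = 10000 / (row_sp * density)
        = 10000 / (0.6 * 36656)
        = 10000 / 21993.60
        = 0.45468 m = 45.47 cm


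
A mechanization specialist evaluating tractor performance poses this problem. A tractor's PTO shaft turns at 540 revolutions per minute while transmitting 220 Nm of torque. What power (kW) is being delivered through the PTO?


P = 2*pi*n*T / 60000
  = 2*pi * 540 * 220 / 60000
  = 746442.41 / 60000
  = 12.44 kW


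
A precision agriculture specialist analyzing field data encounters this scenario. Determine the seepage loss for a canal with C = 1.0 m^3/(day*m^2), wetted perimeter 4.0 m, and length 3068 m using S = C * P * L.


S = C * P * L
  = 1.0 * 4.0 * 3068
  = 12272 m^3/day


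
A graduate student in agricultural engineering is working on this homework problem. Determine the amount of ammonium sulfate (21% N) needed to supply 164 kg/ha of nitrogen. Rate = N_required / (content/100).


Rate = N_required / (N_content / 100)
     = 164 / (21 / 100)
     = 164 / 0.21
     = 780.95 kg/ha


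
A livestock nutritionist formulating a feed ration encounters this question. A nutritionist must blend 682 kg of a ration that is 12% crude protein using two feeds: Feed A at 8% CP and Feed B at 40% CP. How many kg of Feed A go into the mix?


parts_A = CP_b - target = 40 - 12 = 28
parts_B = target - CP_a = 12 - 8 = 4
total_parts = 28 + 4 = 32
Feed A = 682 * 28 / 32 = 596.75 kg
Feed B = 682 * 4 / 32 = 85.25 kg

596.75 kg


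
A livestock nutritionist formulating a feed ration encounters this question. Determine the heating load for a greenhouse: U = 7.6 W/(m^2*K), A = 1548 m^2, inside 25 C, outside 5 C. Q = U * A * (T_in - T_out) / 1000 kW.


dT = 25 - (5) = 20 K
Q = U * A * dT
  = 7.6 * 1548 * 20
  = 235296 W = 235.30 kW


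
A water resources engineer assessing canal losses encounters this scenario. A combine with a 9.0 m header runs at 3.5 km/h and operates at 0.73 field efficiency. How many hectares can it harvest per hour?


C = w * v * eta_f / 10
  = 9.0 * 3.5 * 0.73 / 10
  = 23.00 / 10
  = 2.30 ha/h


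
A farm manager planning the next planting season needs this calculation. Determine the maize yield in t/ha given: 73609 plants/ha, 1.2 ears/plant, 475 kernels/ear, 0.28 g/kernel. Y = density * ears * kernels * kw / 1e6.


Y = density * ears * kernels * kw
  = 73609 * 1.2 * 475 * 0.28 g/ha
  = 11747996.40 g/ha
  = 11748.00 kg/ha = 11.75 t/ha


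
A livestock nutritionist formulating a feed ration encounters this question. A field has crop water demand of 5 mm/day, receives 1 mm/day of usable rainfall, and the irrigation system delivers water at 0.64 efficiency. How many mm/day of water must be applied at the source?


IWR = (ETc - Pe) / Ea
    = (5 - 1) / 0.64
    = 4 / 0.64
    = 6.25 mm/day


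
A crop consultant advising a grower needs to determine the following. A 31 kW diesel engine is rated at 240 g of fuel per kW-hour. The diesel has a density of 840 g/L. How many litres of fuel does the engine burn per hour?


FC = P * BSFC / rho_fuel
   = 31 * 240 / 840
   = 7440 / 840
   = 8.86 L/h
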